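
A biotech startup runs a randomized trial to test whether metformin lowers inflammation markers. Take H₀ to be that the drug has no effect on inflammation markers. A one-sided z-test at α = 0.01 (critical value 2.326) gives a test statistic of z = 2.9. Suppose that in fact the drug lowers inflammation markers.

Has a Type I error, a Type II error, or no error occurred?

Since z = 2.9 > z* = 2.326, H₀ is rejected.
H₀ is false (actually the drug lowers inflammation markers).
The decision matches the true state — no error.

No error — this is a correct decision.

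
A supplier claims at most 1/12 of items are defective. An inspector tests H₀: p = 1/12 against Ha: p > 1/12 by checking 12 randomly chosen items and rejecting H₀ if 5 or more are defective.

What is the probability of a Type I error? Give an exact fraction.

2867643737/1486016741376

The significance level is the probability, assuming p = 1/12, of seeing 5 or more defectives in 12 draws.
α = 1 − P(Y ≤ 4) = 1 − 1483149097639/1486016741376 = 2867643737/1486016741376.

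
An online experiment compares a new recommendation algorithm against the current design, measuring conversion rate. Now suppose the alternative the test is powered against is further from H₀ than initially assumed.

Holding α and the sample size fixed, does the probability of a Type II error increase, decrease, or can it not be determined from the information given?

It decreases.

A larger true effect moves the Ha sampling distribution further from the H₀ critical value, making rejection more likely when Ha is true.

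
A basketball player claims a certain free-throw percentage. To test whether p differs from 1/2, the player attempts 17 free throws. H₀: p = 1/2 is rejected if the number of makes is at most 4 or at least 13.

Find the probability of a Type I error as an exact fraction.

Under H₀, Y ~ Binomial(17, 1/2); α is the probability of landing in either tail, P(Y ≤ 4) + P(Y ≥ 13).
By symmetry, α = 2·P(Y ≤ 4) = 2·(1 + 17 + 136 + 680 + 2380)/131072 = 6428/131072 = 1607/32768.

1607/32768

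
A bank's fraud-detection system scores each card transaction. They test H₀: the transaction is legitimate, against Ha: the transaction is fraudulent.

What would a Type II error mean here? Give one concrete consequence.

A Type II error would mean concluding that the transaction is legitimate (or at least failing to establish that the transaction is fraudulent) when in fact the transaction is fraudulent. Consequence: a fraudulent charge goes through and the bank absorbs the loss.

A Type II error is failing to reject H₀ when H₀ is false.
Here that means approving the transaction when actually the transaction is fraudulent.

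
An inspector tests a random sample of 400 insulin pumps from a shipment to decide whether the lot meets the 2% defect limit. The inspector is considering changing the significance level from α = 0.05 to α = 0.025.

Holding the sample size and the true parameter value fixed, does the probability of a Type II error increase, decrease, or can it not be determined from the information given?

It increases.

A smaller α moves the rejection region further into the tail. With the alternative true, more outcomes now fall outside the rejection region, so failing to reject becomes more likely.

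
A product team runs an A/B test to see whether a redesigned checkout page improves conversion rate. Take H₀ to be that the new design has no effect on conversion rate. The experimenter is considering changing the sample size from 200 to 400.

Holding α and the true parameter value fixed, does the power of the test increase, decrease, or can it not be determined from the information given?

It increases.

A larger sample reduces the standard error, pulling the sampling distribution under Ha further from the non-rejection region.
Since power = 1 − β and β decreases, power increases.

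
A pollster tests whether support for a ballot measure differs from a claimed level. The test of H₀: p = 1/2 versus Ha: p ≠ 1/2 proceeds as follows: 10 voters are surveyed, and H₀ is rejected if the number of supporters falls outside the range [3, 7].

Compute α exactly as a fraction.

7/64

α = P(S ≤ 2 or S ≥ 8 | p = 1/2), S ~ Binomial(10, 1/2).
Each tail has probability (1 + 10 + 45)/1024; doubling gives α = 112/1024 = 7/64.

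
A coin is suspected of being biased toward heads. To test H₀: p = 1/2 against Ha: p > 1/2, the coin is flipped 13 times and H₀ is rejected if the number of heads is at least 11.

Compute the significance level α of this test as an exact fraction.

23/2048

The Type I error probability is α = P(S ≥ 11) computed under H₀, where S ~ Binomial(13, 1/2).
Summing the upper tail: (78 + 13 + 1) / 2^13 = 92/8192 = 23/2048.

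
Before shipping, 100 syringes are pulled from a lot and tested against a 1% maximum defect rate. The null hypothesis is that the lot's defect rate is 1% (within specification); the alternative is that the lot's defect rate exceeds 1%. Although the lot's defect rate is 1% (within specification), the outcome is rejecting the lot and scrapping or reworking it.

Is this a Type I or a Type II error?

'Rejecting the lot and scrapping or reworking it' corresponds to rejecting H₀.
H₀ was rejected but H₀ is true — a Type I error (false positive).

Type I error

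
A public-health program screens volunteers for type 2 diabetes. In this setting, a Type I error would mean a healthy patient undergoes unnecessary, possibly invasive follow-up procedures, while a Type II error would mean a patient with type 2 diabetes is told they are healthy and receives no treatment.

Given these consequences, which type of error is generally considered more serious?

The Type II consequence (a patient with type 2 diabetes is told they are healthy and receives no treatment) is more severe than the Type I consequence (a healthy patient undergoes unnecessary, possibly invasive follow-up procedures).

Type II error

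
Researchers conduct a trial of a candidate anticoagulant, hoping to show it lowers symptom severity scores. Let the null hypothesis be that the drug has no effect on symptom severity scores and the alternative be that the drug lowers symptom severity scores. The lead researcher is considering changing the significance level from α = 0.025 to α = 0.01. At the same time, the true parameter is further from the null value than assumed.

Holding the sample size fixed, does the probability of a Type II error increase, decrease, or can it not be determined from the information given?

The first change alone would make β increase; the second alone would make β decrease. Which effect dominates depends on the magnitudes, which are not given.

Cannot be determined from the information given.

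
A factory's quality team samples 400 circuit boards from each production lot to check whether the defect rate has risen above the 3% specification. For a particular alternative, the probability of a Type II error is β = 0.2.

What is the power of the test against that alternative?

Power = 1 − β = 1 − 0.2 = 0.8.

0.8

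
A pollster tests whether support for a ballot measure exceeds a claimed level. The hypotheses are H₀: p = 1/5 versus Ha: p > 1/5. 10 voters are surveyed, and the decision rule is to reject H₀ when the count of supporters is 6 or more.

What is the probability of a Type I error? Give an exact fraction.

The Type I error probability is α = P(S ≥ 6) computed under H₀, where S ~ Binomial(10, 1/5).
Summing C(10,j)(1/5)^j(4/5)^{10−j} for j = 6,…,10 gives 62201/9765625.

62201/9765625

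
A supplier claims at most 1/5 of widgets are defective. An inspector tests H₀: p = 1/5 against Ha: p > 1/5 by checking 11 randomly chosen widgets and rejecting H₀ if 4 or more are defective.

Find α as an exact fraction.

Under H₀, X ~ Binomial(11, 1/5); the Type I error rate is P(X ≥ 4).
Computing the lower-tail complement: 1 − 65536/78125 = 12589/78125.

12589/78125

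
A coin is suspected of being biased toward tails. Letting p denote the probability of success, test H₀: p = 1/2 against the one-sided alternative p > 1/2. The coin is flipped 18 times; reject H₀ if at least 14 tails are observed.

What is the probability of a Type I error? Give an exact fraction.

The Type I error probability is α = P(X ≥ 14) computed under H₀, where X ~ Binomial(18, 1/2).
P(X ≥ 14) = [C(18,14) + C(18,15) + C(18,16) + C(18,17) + C(18,18)] / 2^18 = (3060 + 816 + 153 + 18 + 1) / 262144 = 4048/262144 = 253/16384.

253/16384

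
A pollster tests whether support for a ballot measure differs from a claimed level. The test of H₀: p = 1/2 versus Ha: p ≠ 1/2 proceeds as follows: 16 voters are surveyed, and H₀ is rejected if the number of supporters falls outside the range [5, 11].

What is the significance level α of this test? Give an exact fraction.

2517/32768

Under H₀, X ~ Binomial(16, 1/2); α is the probability of landing in either tail, P(X ≤ 4) + P(X ≥ 12).
Each tail has probability (1 + 16 + 120 + 560 + 1820)/65536; doubling gives α = 5034/65536 = 2517/32768.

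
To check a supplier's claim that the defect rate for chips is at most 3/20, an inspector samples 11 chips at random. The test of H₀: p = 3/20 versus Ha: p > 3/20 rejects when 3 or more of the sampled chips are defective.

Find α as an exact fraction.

The significance level is the probability, assuming p = 3/20, of seeing 3 or more defectives in 11 draws.
Computing the lower-tail complement: 1 − 31900138777693/40960000000000 = 9059861222307/40960000000000.

9059861222307/40960000000000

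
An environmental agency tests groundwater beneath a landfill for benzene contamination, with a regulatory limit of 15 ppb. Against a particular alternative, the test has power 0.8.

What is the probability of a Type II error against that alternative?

0.2

Power = 1 − β, so β = 1 − 0.8 = 0.2.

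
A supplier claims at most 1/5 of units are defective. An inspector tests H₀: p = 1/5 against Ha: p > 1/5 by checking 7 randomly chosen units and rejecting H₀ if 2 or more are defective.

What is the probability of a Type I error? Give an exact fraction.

33069/78125

The significance level is the probability, assuming p = 1/5, of seeing 2 or more defectives in 7 draws.
Computing the lower-tail complement: 1 − 45056/78125 = 33069/78125.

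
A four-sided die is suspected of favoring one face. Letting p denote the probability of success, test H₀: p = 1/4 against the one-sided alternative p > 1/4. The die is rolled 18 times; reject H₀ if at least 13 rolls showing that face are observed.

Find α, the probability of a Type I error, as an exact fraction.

588337/17179869184

Under H₀, K ~ Binomial(18, 1/4), and α = P(K ≥ 13).
P(K ≥ 13) = Σ_{j=13}^{18} C(18,j)·(1/4)^j·(3/4)^{18-j} = 588337/17179869184.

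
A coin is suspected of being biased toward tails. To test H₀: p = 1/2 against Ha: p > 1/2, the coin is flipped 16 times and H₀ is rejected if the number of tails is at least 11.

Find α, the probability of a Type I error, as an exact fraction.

The Type I error probability is α = P(X ≥ 11) computed under H₀, where X ~ Binomial(16, 1/2).
P(X ≥ 11) = [C(16,11) + C(16,12) + C(16,13) + C(16,14) + C(16,15) + C(16,16)] / 2^16 = (4368 + 1820 + 560 + 120 + 16 + 1) / 65536 = 6885/65536.

6885/65536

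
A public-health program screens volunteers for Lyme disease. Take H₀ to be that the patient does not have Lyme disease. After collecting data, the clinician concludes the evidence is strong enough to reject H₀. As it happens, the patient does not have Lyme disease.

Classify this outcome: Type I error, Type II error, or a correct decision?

H₀ was rejected, but H₀ is actually true.
Rejecting a true null hypothesis is a Type I error (false positive).

Type I error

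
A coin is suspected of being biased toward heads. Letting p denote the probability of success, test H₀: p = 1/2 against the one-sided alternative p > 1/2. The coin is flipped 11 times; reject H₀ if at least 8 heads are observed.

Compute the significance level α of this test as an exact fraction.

29/256

Under H₀, K ~ Binomial(11, 1/2), and α = P(K ≥ 8).
That's C(11,8) + C(11,9) + C(11,10) + C(11,11) over 2^11, i.e. (165 + 55 + 11 + 1)/2048 = 232/2048 = 29/256.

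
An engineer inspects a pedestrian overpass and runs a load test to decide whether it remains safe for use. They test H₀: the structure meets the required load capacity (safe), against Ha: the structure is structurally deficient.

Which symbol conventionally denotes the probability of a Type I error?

α

P(Type I error) = P(reject H₀ | H₀ true) = α, the significance level.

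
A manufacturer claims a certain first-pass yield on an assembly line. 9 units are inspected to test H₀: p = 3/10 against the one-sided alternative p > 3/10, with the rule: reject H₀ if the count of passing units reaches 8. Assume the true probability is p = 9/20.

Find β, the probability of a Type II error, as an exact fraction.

β = P(fail to reject H₀ | Ha true) = P(Y ≤ 7 | p = 9/20), Y ~ Binomial(9, 9/20).
Equivalently, β = 1 − P(Y ≥ 8) = 126837738533/128000000000.

126837738533/128000000000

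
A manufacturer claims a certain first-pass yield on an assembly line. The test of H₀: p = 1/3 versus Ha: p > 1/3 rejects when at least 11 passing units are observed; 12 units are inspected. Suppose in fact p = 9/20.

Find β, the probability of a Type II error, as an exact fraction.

Under the alternative p = 9/20, X ~ Binomial(12, 9/20); β is the probability the test does not reject, P(X < 11).
Adding the binomial probabilities P(X=0)+…+P(X=10) at p = 9/20 gives 4091575270595131/4096000000000000.

4091575270595131/4096000000000000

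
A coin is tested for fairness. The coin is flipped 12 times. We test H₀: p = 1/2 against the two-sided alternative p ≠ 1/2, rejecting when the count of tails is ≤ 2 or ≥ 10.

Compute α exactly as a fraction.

79/2048

α = P(X ≤ 2 or X ≥ 10 | p = 1/2), X ~ Binomial(12, 1/2).
The two tails are symmetric, so α = 2·(1 + 12 + 66)/2^12 = 158/4096 = 79/2048.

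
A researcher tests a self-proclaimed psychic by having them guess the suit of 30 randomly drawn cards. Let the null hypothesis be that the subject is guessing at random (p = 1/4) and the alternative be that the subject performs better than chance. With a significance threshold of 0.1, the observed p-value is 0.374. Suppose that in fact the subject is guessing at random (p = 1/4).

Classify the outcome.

No error — this is a correct decision.

Since p = 0.374 ≥ α = 0.1, H₀ is not rejected.
H₀ is true (actually the subject is guessing at random (p = 1/4)).
The decision matches the true state — no error.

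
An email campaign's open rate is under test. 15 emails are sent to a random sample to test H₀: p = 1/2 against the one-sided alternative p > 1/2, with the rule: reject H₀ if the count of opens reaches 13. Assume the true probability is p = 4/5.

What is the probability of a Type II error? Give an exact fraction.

A Type II error is failing to reject when Ha holds: with p = 4/5, β = P(Y ≤ 12).
Adding the binomial probabilities P(Y=0)+…+P(Y=12) at p = 4/5 gives 18370873741/30517578125.

18370873741/30517578125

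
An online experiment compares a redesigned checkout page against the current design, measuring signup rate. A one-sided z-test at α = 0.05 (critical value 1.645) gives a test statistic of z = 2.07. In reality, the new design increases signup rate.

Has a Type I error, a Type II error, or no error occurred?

The conventional null hypothesis is that the new design has no effect on signup rate.
Since z = 2.07 > z* = 1.645, H₀ is rejected.
H₀ is false (actually the new design increases signup rate).
The decision matches the true state — no error.

Neither — the decision is correct.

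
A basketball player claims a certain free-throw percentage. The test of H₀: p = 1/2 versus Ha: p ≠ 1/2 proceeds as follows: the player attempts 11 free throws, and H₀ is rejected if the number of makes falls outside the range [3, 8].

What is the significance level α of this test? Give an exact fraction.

67/1024

Under H₀, K ~ Binomial(11, 1/2); α is the probability of landing in either tail, P(K ≤ 2) + P(K ≥ 9).
Each tail has probability (1 + 11 + 55)/2048; doubling gives α = 134/2048 = 67/1024.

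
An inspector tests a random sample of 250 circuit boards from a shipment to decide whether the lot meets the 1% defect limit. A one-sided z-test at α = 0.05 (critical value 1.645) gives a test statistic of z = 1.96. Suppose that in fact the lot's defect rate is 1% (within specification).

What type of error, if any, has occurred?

Type I error

The conventional null hypothesis is that the lot's defect rate is 1% (within specification).
Since z = 1.96 > z* = 1.645, H₀ is rejected.
H₀ is true (actually the lot's defect rate is 1% (within specification)).
Rejecting a true H₀ is a Type I error.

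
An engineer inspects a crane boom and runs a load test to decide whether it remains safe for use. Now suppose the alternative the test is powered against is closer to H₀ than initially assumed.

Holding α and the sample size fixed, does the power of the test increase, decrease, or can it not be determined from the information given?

It decreases.

A smaller true effect puts the Ha sampling distribution closer to H₀, so more of it falls in the non-rejection region.
Since power = 1 − β and β increases, power decreases.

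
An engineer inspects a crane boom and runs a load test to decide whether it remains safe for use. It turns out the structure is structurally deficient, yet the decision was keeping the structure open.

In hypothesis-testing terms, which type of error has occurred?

Type II error

The null hypothesis here is that the structure meets the required load capacity (safe).
'Keeping the structure open' corresponds to failing to reject H₀.
H₀ was not rejected but H₀ is false — a Type II error (false negative).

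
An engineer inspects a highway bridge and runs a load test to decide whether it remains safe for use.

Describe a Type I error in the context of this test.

With the conventional null hypothesis that the structure meets the required load capacity (safe):
A Type I error is rejecting H₀ when H₀ is true.
Here that means closing the structure for repairs when actually the structure meets the required load capacity (safe).

A Type I error would mean concluding that the structure is structurally deficient when in fact the structure meets the required load capacity (safe).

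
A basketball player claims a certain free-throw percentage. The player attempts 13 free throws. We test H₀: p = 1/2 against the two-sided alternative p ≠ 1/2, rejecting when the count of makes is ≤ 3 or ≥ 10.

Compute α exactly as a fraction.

189/2048

The significance level is the null-hypothesis probability of the rejection region {≤3} ∪ {≥10}.
Each tail has probability (1 + 13 + 78 + 286)/8192; doubling gives α = 756/8192 = 189/2048.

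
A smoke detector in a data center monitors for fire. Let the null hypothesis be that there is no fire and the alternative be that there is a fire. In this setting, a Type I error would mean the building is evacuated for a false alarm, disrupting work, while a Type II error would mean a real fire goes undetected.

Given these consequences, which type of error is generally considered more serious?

The Type II consequence (a real fire goes undetected) is more severe than the Type I consequence (the building is evacuated for a false alarm, disrupting work).

Type II error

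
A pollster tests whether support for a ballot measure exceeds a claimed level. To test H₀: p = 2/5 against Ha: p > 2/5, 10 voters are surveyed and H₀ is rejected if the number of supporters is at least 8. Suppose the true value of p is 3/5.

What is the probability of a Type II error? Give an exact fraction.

8131936/9765625

A Type II error is failing to reject when Ha holds: with p = 3/5, β = P(K ≤ 7).
Equivalently, β = 1 − P(K ≥ 8) = 8131936/9765625.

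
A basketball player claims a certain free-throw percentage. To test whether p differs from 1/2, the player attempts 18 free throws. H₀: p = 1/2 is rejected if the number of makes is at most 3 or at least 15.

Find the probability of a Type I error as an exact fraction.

247/32768

The significance level is the null-hypothesis probability of the rejection region {≤3} ∪ {≥15}.
By symmetry, α = 2·P(S ≤ 3) = 2·(1 + 18 + 153 + 816)/262144 = 1976/262144 = 247/32768.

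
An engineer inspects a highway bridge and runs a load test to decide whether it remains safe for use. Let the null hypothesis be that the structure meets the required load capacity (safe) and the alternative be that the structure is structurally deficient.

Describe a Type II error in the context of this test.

A Type II error would mean concluding that the structure meets the required load capacity (safe) (or at least failing to establish that the structure is structurally deficient) when in fact the structure is structurally deficient.

A Type II error is failing to reject H₀ when H₀ is false.
Here that means keeping the structure open when actually the structure is structurally deficient.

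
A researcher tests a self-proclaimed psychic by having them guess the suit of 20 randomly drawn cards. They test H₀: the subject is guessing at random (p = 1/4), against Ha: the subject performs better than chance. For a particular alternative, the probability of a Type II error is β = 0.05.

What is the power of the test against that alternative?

Power = 1 − β = 1 − 0.05 = 0.95.

0.95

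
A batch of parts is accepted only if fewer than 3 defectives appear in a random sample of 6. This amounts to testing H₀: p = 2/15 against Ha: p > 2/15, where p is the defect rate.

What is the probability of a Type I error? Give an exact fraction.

78928/2278125

Under H₀, K ~ Binomial(6, 2/15); the Type I error rate is P(K ≥ 3).
Computing the lower-tail complement: 1 − 2199197/2278125 = 78928/2278125.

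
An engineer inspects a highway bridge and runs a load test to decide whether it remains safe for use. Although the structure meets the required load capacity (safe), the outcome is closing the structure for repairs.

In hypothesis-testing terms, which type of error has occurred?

Type I error

The null hypothesis here is that the structure meets the required load capacity (safe).
'Closing the structure for repairs' corresponds to rejecting H₀.
H₀ was rejected but H₀ is true — a Type I error (false positive).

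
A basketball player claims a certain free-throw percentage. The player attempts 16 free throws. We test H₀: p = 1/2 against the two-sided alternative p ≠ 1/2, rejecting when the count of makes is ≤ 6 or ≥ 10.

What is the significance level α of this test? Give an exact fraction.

Under H₀, X ~ Binomial(16, 1/2); α is the probability of landing in either tail, P(X ≤ 6) + P(X ≥ 10).
The two tails are symmetric, so α = 2·(1 + 16 + 120 + 560 + 1820 + 4368 + 8008)/2^16 = 29786/65536 = 14893/32768.

14893/32768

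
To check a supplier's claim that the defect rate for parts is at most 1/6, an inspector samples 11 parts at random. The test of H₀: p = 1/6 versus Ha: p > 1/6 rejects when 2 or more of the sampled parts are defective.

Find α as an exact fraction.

Under H₀, Y ~ Binomial(11, 1/6); the Type I error rate is P(Y ≥ 2).
α = 1 − P(Y ≤ 1) = 1 − 9765625/22674816 = 12909191/22674816.

12909191/22674816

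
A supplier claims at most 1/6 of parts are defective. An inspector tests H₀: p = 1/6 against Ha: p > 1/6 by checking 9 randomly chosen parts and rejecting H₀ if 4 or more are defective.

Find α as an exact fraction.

The significance level is the probability, assuming p = 1/6, of seeing 4 or more defectives in 9 draws.
Via the complement, α = 1 − Σ_{j=0}^{3} C(9,j)(1/6)^j(5/6)^{9-j} = 241973/5038848.

241973/5038848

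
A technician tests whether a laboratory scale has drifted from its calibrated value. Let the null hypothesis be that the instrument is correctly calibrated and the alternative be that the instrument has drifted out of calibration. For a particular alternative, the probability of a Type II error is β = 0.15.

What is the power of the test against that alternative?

Power = 1 − β = 1 − 0.15 = 0.85.

0.85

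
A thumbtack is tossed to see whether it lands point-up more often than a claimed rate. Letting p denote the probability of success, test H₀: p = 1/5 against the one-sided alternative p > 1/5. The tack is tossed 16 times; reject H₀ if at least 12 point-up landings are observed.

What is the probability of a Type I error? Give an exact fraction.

100749/30517578125

The Type I error probability is α = P(X ≥ 12) computed under H₀, where X ~ Binomial(16, 1/5).
P(X ≥ 12) = Σ_{j=12}^{16} C(16,j)·(1/5)^j·(4/5)^{16-j} = 100749/30517578125.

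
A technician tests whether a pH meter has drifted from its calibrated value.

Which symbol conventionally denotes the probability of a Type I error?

P(Type I error) = P(reject H₀ | H₀ true) = α, the significance level.

α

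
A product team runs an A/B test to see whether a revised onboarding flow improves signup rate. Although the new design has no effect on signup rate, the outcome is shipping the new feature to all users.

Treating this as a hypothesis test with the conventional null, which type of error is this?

The null hypothesis here is that the new design has no effect on signup rate.
'Shipping the new feature to all users' corresponds to rejecting H₀.
H₀ was rejected but H₀ is true — a Type I error (false positive).

Type I error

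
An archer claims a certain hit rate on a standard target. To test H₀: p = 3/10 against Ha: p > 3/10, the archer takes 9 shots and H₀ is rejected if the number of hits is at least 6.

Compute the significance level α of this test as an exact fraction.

α = P(reject H₀ | H₀ true) = P(K ≥ 6 | p = 3/10), with K ~ Binomial(9, 3/10).
P(K ≥ 6) = Σ_{j=6}^{9} C(9,j)·(3/10)^j·(7/10)^{9-j} = 12647421/500000000.

12647421/500000000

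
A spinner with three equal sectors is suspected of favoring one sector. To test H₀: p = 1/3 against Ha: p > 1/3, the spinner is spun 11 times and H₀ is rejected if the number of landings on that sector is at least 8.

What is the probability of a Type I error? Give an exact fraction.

The Type I error probability is α = P(Y ≥ 8) computed under H₀, where Y ~ Binomial(11, 1/3).
P(Y ≥ 8) = Σ_{j=8}^{11} C(11,j)·(1/3)^j·(2/3)^{11-j} = 521/59049.

521/59049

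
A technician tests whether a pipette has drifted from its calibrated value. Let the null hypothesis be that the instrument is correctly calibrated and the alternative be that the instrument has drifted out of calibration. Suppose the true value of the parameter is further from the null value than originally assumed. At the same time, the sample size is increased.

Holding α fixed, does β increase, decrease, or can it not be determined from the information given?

A larger true effect moves the Ha sampling distribution further from the H₀ critical value, making rejection more likely when Ha is true. More data shrinks sampling variability; the test statistic under Ha concentrates further from the null value, making rejection more likely. Both changes push β in the same direction.

It decreases.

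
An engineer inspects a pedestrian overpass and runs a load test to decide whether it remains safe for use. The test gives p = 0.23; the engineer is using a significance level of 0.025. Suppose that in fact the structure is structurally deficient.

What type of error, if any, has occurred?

Type II error

The conventional null hypothesis is that the structure meets the required load capacity (safe).
Since p = 0.23 ≥ α = 0.025, H₀ is not rejected.
H₀ is false (actually the structure is structurally deficient).
Failing to reject a false H₀ is a Type II error.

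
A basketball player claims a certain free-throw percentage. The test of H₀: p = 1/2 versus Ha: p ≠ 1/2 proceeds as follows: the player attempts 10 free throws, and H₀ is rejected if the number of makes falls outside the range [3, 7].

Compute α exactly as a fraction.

Under H₀, S ~ Binomial(10, 1/2); α is the probability of landing in either tail, P(S ≤ 2) + P(S ≥ 8).
Each tail has probability (1 + 10 + 45)/1024; doubling gives α = 112/1024 = 7/64.

7/64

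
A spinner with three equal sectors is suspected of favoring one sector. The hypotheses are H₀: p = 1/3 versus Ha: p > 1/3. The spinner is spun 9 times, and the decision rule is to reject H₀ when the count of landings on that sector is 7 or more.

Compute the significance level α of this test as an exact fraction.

163/19683

α = P(reject H₀ | H₀ true) = P(X ≥ 7 | p = 1/3), with X ~ Binomial(9, 1/3).
Summing C(9,j)(1/3)^j(2/3)^{9−j} for j = 7,…,9 gives 163/19683.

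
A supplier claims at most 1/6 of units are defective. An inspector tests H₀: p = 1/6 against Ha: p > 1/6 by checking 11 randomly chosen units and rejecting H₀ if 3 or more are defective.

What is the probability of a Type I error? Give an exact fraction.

3671303/13436928

Under H₀, Y ~ Binomial(11, 1/6); the Type I error rate is P(Y ≥ 3).
α = 1 − P(Y ≤ 2) = 1 − 9765625/13436928 = 3671303/13436928.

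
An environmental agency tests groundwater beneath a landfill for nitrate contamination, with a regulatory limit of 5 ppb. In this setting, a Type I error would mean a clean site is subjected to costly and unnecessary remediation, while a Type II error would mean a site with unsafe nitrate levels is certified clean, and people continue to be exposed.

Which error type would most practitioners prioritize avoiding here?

The Type II consequence (a site with unsafe nitrate levels is certified clean, and people continue to be exposed) is more severe than the Type I consequence (a clean site is subjected to costly and unnecessary remediation).

Type II error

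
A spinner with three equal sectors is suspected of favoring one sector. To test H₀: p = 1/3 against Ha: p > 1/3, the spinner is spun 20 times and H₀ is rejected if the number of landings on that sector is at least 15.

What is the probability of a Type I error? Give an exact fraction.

The Type I error probability is α = P(Y ≥ 15) computed under H₀, where Y ~ Binomial(20, 1/3).
P(Y ≥ 15) = Σ_{j=15}^{20} C(20,j)·(1/3)^j·(2/3)^{20-j} = 64841/387420489.

64841/387420489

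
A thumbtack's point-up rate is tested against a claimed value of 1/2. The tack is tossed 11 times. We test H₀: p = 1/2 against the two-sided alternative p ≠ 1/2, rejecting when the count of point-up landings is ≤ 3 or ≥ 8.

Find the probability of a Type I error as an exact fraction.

Under H₀, Y ~ Binomial(11, 1/2); α is the probability of landing in either tail, P(Y ≤ 3) + P(Y ≥ 8).
Each tail has probability (1 + 11 + 55 + 165)/2048; doubling gives α = 464/2048 = 29/128.

29/128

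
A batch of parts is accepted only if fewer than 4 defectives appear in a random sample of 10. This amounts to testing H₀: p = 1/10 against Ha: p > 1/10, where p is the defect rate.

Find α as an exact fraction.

7996999/625000000

α = P(reject H₀ | H₀ true) = P(X ≥ 4 | p = 1/10), X ~ Binomial(10, 1/10).
α = 1 − P(X ≤ 3) = 1 − 617003001/625000000 = 7996999/625000000.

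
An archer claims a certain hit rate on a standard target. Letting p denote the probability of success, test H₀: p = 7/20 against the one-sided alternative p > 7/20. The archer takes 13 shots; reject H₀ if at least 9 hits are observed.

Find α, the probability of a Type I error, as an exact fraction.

206011579958513/16384000000000000

Under H₀, Y ~ Binomial(13, 7/20), and α = P(Y ≥ 9).
Summing C(13,j)(7/20)^j(13/20)^{13−j} for j = 9,…,13 gives 206011579958513/16384000000000000.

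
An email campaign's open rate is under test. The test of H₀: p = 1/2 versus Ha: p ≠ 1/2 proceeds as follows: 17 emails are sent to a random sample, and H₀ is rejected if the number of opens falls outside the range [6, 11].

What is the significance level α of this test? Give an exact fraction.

Under H₀, Y ~ Binomial(17, 1/2); α is the probability of landing in either tail, P(Y ≤ 5) + P(Y ≥ 12).
By symmetry, α = 2·P(Y ≤ 5) = 2·(1 + 17 + 136 + 680 + 2380 + 6188)/131072 = 18804/131072 = 4701/32768.

4701/32768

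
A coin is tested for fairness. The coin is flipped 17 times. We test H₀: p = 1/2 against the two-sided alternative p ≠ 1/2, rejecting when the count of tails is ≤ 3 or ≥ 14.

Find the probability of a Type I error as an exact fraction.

α = P(Y ≤ 3 or Y ≥ 14 | p = 1/2), Y ~ Binomial(17, 1/2).
By symmetry, α = 2·P(Y ≤ 3) = 2·(1 + 17 + 136 + 680)/131072 = 1668/131072 = 417/32768.

417/32768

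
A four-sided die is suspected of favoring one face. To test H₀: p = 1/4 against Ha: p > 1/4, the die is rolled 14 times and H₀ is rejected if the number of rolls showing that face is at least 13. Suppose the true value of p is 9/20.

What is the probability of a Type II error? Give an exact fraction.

1637985675869982373/1638400000000000000

Under the alternative p = 9/20, Y ~ Binomial(14, 9/20); β is the probability the test does not reject, P(Y < 13).
Equivalently, β = 1 − P(Y ≥ 13) = 1637985675869982373/1638400000000000000.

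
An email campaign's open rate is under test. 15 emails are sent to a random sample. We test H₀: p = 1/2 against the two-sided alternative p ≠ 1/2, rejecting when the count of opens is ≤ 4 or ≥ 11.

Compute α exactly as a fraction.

1941/16384

The significance level is the null-hypothesis probability of the rejection region {≤4} ∪ {≥11}.
The two tails are symmetric, so α = 2·(1 + 15 + 105 + 455 + 1365)/2^15 = 3882/32768 = 1941/16384.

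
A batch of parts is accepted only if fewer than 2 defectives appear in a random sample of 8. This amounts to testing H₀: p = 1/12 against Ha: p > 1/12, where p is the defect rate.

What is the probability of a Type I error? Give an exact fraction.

59725447/429981696

α = P(reject H₀ | H₀ true) = P(Y ≥ 2 | p = 1/12), Y ~ Binomial(8, 1/12).
Via the complement, α = 1 − Σ_{j=0}^{1} C(8,j)(1/12)^j(11/12)^{8-j} = 59725447/429981696.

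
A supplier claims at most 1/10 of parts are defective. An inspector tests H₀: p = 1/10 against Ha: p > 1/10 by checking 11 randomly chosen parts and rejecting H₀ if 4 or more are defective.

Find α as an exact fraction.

46336903/2500000000

α = P(reject H₀ | H₀ true) = P(K ≥ 4 | p = 1/10), K ~ Binomial(11, 1/10).
Computing the lower-tail complement: 1 − 2453663097/2500000000 = 46336903/2500000000.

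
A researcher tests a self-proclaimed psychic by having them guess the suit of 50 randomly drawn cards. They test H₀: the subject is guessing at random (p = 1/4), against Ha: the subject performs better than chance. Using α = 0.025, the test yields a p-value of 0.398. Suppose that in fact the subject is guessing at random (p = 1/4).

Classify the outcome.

No error (correct decision).

Since p = 0.398 ≥ α = 0.025, H₀ is not rejected.
H₀ is true (actually the subject is guessing at random (p = 1/4)).
The decision matches the true state — no error.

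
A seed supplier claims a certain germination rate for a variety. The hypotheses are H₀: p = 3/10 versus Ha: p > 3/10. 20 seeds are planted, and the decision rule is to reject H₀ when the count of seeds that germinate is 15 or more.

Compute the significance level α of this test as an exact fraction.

Under H₀, Y ~ Binomial(20, 3/10), and α = P(Y ≥ 15).
P(Y ≥ 15) = Σ_{j=15}^{20} C(20,j)·(3/10)^j·(7/10)^{20-j} = 1073500548839793/25000000000000000000.

1073500548839793/25000000000000000000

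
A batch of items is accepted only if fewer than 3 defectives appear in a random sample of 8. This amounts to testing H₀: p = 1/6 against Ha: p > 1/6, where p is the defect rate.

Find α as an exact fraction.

75497/559872

Under H₀, K ~ Binomial(8, 1/6); the Type I error rate is P(K ≥ 3).
Via the complement, α = 1 − Σ_{j=0}^{2} C(8,j)(1/6)^j(5/6)^{8-j} = 75497/559872.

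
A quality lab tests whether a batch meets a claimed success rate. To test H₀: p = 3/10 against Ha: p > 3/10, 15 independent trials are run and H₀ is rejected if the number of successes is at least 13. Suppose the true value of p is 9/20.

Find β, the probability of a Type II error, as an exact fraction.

A Type II error is failing to reject when Ha holds: with p = 9/20, β = P(S ≤ 12).
Adding the binomial probabilities P(S=0)+…+P(S=12) at p = 9/20 gives 32731725032763916841/32768000000000000000.

32731725032763916841/32768000000000000000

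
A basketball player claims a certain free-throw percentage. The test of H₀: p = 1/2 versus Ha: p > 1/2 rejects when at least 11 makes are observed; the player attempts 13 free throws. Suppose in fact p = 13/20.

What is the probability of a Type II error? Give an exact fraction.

A Type II error is failing to reject when Ha holds: with p = 13/20, β = P(S ≤ 10).
Equivalently, β = 1 − P(S ≥ 11) = 36323681060626281/40960000000000000.

36323681060626281/40960000000000000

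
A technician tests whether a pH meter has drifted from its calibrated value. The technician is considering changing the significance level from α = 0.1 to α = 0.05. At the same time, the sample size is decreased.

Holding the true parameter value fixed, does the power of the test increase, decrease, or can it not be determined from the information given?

It decreases.

Tightening α shrinks the rejection region. When Ha holds, fewer sample outcomes clear the stricter threshold, so more fall in the acceptance region. Reducing n widens both sampling distributions, so the test has less ability to distinguish Ha from H₀. Both changes push β in the same direction.
Since power = 1 − β and β increases, power decreases.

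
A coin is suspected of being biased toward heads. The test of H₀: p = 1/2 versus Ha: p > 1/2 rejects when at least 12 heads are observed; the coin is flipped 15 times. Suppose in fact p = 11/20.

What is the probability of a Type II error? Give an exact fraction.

Under the alternative p = 11/20, S ~ Binomial(15, 11/20); β is the probability the test does not reject, P(S < 12).
Equivalently, β = 1 − P(S ≥ 12) = 7844484964274060391/8192000000000000000.

7844484964274060391/8192000000000000000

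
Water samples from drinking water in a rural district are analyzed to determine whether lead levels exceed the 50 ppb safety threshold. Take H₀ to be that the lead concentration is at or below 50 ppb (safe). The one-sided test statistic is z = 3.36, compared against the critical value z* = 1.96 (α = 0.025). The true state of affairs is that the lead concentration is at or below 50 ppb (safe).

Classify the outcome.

Type I error

Since z = 3.36 > z* = 1.96, H₀ is rejected.
H₀ is true (actually the lead concentration is at or below 50 ppb (safe)).
Rejecting a true H₀ is a Type I error.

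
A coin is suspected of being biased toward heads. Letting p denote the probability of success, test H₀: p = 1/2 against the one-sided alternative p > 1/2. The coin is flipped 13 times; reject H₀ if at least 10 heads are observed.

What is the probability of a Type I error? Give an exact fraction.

189/4096

The Type I error probability is α = P(X ≥ 10) computed under H₀, where X ~ Binomial(13, 1/2).
Summing the upper tail: (286 + 78 + 13 + 1) / 2^13 = 378/8192 = 189/4096.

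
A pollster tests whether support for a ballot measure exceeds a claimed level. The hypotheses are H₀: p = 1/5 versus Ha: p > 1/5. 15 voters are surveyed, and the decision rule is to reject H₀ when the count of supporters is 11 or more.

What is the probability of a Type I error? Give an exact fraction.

380301/30517578125

Under H₀, S ~ Binomial(15, 1/5), and α = P(S ≥ 11).
Adding the binomial terms for j = 11 through 15 with p = 1/5 yields 380301/30517578125.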